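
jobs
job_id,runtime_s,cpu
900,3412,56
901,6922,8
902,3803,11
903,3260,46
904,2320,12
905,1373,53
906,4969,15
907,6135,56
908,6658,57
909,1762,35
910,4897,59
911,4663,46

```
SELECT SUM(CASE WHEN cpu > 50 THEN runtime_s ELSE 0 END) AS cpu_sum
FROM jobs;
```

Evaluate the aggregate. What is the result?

job_id=900: ✓ → 3412
job_id=901: ✗
job_id=902: ✗
job_id=903: ✗
job_id=904: ✗
job_id=905: ✓ → 1373
job_id=906: ✗
job_id=907: ✓ → 6135
job_id=908: ✓ → 6658
job_id=909: ✗
job_id=910: ✓ → 4897
job_id=911: ✗
cpu_sum = 3412 + 1373 + 6135 + 6658 + 4897 = 22475

22475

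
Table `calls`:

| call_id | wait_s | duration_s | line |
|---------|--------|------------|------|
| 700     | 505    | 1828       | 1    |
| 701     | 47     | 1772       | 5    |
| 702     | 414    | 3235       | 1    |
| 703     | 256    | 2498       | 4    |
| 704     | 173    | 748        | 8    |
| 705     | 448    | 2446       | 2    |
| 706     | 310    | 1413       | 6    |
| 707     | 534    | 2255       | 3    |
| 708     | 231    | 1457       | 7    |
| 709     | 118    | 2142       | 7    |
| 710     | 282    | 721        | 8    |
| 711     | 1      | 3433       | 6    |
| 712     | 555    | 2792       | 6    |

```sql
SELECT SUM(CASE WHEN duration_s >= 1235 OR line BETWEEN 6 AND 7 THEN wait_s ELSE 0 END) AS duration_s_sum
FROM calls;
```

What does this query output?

3419

call_id=700: ✓ → 505
call_id=701: ✓ → 47
call_id=702: ✓ → 414
call_id=703: ✓ → 256
call_id=704: ✗
call_id=705: ✓ → 448
call_id=706: ✓ → 310
call_id=707: ✓ → 534
call_id=708: ✓ → 231
call_id=709: ✓ → 118
call_id=710: ✗
call_id=711: ✓ → 1
call_id=712: ✓ → 555
duration_s_sum = 505 + 47 + 414 + 256 + 448 + 310 + 534 + 231 + 118 + 1 + 555 = 3419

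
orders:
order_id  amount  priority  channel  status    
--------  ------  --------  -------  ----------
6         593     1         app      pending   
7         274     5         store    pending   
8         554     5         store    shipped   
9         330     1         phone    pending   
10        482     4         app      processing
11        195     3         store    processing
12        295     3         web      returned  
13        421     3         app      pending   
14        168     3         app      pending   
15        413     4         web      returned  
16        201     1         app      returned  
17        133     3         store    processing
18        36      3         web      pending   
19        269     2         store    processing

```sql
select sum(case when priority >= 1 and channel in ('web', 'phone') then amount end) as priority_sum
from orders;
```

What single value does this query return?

1074

order_id=6: ✗
order_id=7: ✗
order_id=8: ✗
order_id=9: ✓ → 330
order_id=10: ✗
order_id=11: ✗
order_id=12: ✓ → 295
order_id=13: ✗
order_id=14: ✗
order_id=15: ✓ → 413
order_id=16: ✗
order_id=17: ✗
order_id=18: ✓ → 36
order_id=19: ✗
priority_sum = 330 + 295 + 413 + 36 = 1074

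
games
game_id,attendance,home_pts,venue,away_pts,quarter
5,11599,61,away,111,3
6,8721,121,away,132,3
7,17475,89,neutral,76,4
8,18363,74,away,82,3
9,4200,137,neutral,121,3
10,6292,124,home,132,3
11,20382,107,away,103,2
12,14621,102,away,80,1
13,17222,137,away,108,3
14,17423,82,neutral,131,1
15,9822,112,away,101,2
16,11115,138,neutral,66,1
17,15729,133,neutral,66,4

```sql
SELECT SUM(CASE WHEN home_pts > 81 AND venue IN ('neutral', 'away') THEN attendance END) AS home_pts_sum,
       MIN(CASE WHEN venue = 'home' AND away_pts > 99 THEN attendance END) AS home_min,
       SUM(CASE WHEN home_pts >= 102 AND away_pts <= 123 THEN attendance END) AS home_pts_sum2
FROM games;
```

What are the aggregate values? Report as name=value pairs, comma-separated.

[home_pts_sum: home_pts > 81 AND venue IN ('neutral', 'away')]
game_id=5: ✗
game_id=6: ✓ → 8721
game_id=7: ✓ → 17475
game_id=8: ✗
game_id=9: ✓ → 4200
game_id=10: ✗
game_id=11: ✓ → 20382
game_id=12: ✓ → 14621
game_id=13: ✓ → 17222
game_id=14: ✓ → 17423
game_id=15: ✓ → 9822
game_id=16: ✓ → 11115
game_id=17: ✓ → 15729
home_pts_sum = 8721 + 17475 + 4200 + 20382 + 14621 + 17222 + 17423 + 9822 + 11115 + 15729 = 136710
—
[home_min: venue = 'home' AND away_pts > 99]
game_id=5: ✗
game_id=6: ✗
game_id=7: ✗
game_id=8: ✗
game_id=9: ✗
game_id=10: ✓ → 6292
game_id=11: ✗
game_id=12: ✗
game_id=13: ✗
game_id=14: ✗
game_id=15: ✗
game_id=16: ✗
game_id=17: ✗
home_min = MIN(6292) = 6292
—
[home_pts_sum2: home_pts >= 102 AND away_pts <= 123]
game_id=5: ✗
game_id=6: ✗
game_id=7: ✗
game_id=8: ✗
game_id=9: ✓ → 4200
game_id=10: ✗
game_id=11: ✓ → 20382
game_id=12: ✓ → 14621
game_id=13: ✓ → 17222
game_id=14: ✗
game_id=15: ✓ → 9822
game_id=16: ✓ → 11115
game_id=17: ✓ → 15729
home_pts_sum2 = 4200 + 20382 + 14621 + 17222 + 9822 + 11115 + 15729 = 93091

home_pts_sum=136710, home_min=6292, home_pts_sum2=93091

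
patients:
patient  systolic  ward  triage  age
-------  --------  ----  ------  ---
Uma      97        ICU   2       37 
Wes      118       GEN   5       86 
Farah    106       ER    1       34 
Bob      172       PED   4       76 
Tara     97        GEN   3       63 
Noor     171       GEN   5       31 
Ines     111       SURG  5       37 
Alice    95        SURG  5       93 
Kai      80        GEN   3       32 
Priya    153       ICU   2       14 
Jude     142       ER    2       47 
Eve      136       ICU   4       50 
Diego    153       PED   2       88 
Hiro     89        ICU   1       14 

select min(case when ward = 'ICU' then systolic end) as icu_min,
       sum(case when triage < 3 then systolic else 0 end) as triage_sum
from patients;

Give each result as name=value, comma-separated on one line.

icu_min=89, triage_sum=740

[icu_min: ward = 'ICU']
patient=Uma: ✓ → 97
patient=Wes: ✗
patient=Farah: ✗
patient=Bob: ✗
patient=Tara: ✗
patient=Noor: ✗
patient=Ines: ✗
patient=Alice: ✗
patient=Kai: ✗
patient=Priya: ✓ → 153
patient=Jude: ✗
patient=Eve: ✓ → 136
patient=Diego: ✗
patient=Hiro: ✓ → 89
icu_min = MIN(97, 153, 136, 89) = 89
—
[triage_sum: triage < 3]
patient=Uma: ✓ → 97
patient=Wes: ✗
patient=Farah: ✓ → 106
patient=Bob: ✗
patient=Tara: ✗
patient=Noor: ✗
patient=Ines: ✗
patient=Alice: ✗
patient=Kai: ✗
patient=Priya: ✓ → 153
patient=Jude: ✓ → 142
patient=Eve: ✗
patient=Diego: ✓ → 153
patient=Hiro: ✓ → 89
triage_sum = 97 + 106 + 153 + 142 + 153 + 89 = 740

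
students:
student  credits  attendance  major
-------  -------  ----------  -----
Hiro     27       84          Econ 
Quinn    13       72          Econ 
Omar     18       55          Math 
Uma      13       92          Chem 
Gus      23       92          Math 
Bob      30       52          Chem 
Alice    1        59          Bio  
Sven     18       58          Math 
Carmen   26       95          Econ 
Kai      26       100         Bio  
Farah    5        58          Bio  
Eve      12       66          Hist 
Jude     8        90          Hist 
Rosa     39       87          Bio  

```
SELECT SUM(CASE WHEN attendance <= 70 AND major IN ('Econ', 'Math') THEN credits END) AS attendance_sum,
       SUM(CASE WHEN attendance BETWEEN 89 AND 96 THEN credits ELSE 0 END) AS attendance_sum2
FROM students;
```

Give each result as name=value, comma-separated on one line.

attendance_sum=36, attendance_sum2=70

[attendance_sum: attendance <= 70 AND major IN ('Econ', 'Math')]
student=Hiro: ✗
student=Quinn: ✗
student=Omar: ✓ → 18
student=Uma: ✗
student=Gus: ✗
student=Bob: ✗
student=Alice: ✗
student=Sven: ✓ → 18
student=Carmen: ✗
student=Kai: ✗
student=Farah: ✗
student=Eve: ✗
student=Jude: ✗
student=Rosa: ✗
attendance_sum = 18 + 18 = 36
—
[attendance_sum2: attendance BETWEEN 89 AND 96]
student=Hiro: ✗
student=Quinn: ✗
student=Omar: ✗
student=Uma: ✓ → 13
student=Gus: ✓ → 23
student=Bob: ✗
student=Alice: ✗
student=Sven: ✗
student=Carmen: ✓ → 26
student=Kai: ✗
student=Farah: ✗
student=Eve: ✗
student=Jude: ✓ → 8
student=Rosa: ✗
attendance_sum2 = 13 + 23 + 26 + 8 = 70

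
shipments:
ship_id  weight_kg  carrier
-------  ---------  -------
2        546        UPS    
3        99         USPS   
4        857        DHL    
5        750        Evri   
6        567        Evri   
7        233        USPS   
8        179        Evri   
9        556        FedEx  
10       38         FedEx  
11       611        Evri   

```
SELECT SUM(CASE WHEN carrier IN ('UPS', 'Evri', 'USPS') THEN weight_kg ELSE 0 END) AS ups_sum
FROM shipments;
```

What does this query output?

ship_id=2: ✓ → 546
ship_id=3: ✓ → 99
ship_id=4: ✗
ship_id=5: ✓ → 750
ship_id=6: ✓ → 567
ship_id=7: ✓ → 233
ship_id=8: ✓ → 179
ship_id=9: ✗
ship_id=10: ✗
ship_id=11: ✓ → 611
ups_sum = 546 + 99 + 750 + 567 + 233 + 179 + 611 = 2985

2985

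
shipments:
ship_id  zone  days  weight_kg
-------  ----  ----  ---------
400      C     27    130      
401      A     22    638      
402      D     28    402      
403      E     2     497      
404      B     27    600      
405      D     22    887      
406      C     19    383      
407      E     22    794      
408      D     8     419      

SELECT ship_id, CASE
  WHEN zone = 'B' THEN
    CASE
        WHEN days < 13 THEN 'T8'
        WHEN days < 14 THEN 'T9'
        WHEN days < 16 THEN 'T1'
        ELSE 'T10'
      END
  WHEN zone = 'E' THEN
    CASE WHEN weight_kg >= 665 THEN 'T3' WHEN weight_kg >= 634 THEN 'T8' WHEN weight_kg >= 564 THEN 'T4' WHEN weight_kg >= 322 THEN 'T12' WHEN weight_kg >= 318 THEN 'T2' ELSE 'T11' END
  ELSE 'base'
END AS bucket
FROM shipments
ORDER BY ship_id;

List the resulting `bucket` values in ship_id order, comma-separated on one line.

base, base, base, T12, T10, base, base, T3, base

ship_id=400: zone='C' → outer ELSE → base
ship_id=401: zone='A' → outer ELSE → base
ship_id=402: zone='D' → outer ELSE → base
ship_id=403: zone='E' → inner[weight_kg >= 322] → T12
ship_id=404: zone='B' → inner[ELSE] → T10
ship_id=405: zone='D' → outer ELSE → base
ship_id=406: zone='C' → outer ELSE → base
ship_id=407: zone='E' → inner[weight_kg >= 665] → T3
ship_id=408: zone='D' → outer ELSE → base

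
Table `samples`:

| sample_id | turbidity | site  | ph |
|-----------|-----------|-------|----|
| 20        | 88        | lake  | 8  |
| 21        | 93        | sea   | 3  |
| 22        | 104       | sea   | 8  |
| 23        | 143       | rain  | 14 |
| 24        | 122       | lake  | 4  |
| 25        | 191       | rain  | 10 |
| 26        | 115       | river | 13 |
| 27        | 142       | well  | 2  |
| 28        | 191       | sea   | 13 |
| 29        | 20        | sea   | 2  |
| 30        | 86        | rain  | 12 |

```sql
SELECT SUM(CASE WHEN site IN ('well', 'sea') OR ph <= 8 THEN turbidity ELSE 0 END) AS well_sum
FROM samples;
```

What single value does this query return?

sample_id=20: ✓ → 88
sample_id=21: ✓ → 93
sample_id=22: ✓ → 104
sample_id=23: ✗
sample_id=24: ✓ → 122
sample_id=25: ✗
sample_id=26: ✗
sample_id=27: ✓ → 142
sample_id=28: ✓ → 191
sample_id=29: ✓ → 20
sample_id=30: ✗
well_sum = 88 + 93 + 104 + 122 + 142 + 191 + 20 = 760

760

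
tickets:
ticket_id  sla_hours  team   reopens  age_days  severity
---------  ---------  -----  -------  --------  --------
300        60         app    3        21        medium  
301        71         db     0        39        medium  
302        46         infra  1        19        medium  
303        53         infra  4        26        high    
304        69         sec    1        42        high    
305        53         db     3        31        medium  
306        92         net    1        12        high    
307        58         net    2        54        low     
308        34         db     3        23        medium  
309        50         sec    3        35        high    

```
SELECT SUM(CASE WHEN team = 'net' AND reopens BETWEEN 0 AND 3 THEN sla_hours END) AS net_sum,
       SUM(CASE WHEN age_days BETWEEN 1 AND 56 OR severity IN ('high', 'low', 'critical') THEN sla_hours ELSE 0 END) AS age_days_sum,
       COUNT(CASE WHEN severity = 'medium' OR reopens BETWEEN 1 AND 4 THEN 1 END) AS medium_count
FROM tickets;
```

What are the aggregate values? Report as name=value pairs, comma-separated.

net_sum=150, age_days_sum=586, medium_count=10

[net_sum: team = 'net' AND reopens BETWEEN 0 AND 3]
ticket_id=300: ✗
ticket_id=301: ✗
ticket_id=302: ✗
ticket_id=303: ✗
ticket_id=304: ✗
ticket_id=305: ✗
ticket_id=306: ✓ → 92
ticket_id=307: ✓ → 58
ticket_id=308: ✗
ticket_id=309: ✗
net_sum = 92 + 58 = 150
—
[age_days_sum: age_days BETWEEN 1 AND 56 OR severity IN ('high', 'low', 'critical')]
ticket_id=300: ✓ → 60
ticket_id=301: ✓ → 71
ticket_id=302: ✓ → 46
ticket_id=303: ✓ → 53
ticket_id=304: ✓ → 69
ticket_id=305: ✓ → 53
ticket_id=306: ✓ → 92
ticket_id=307: ✓ → 58
ticket_id=308: ✓ → 34
ticket_id=309: ✓ → 50
age_days_sum = 60 + 71 + 46 + 53 + 69 + 53 + 92 + 58 + 34 + 50 = 586
—
[medium_count: severity = 'medium' OR reopens BETWEEN 1 AND 4]
ticket_id=300: ✓ → 1
ticket_id=301: ✓ → 1
ticket_id=302: ✓ → 1
ticket_id=303: ✓ → 1
ticket_id=304: ✓ → 1
ticket_id=305: ✓ → 1
ticket_id=306: ✓ → 1
ticket_id=307: ✓ → 1
ticket_id=308: ✓ → 1
ticket_id=309: ✓ → 1
medium_count = COUNT(1, 1, 1, 1, 1, 1, 1, 1, 1, 1) = 10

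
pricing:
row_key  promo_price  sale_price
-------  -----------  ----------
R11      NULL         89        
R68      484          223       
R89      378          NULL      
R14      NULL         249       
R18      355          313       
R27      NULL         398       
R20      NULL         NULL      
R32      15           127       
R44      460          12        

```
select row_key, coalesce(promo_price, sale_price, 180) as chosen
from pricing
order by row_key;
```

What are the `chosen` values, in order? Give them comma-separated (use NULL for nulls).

89, 249, 355, 180, 398, 15, 460, 484, 378

row_key=R11: promo_price=NULL, sale_price=89 → 89
row_key=R14: promo_price=NULL, sale_price=249 → 249
row_key=R18: promo_price=355 → 355
row_key=R20: promo_price=NULL, sale_price=NULL, → literal 180 → 180
row_key=R27: promo_price=NULL, sale_price=398 → 398
row_key=R32: promo_price=15 → 15
row_key=R44: promo_price=460 → 460
row_key=R68: promo_price=484 → 484
row_key=R89: promo_price=378 → 378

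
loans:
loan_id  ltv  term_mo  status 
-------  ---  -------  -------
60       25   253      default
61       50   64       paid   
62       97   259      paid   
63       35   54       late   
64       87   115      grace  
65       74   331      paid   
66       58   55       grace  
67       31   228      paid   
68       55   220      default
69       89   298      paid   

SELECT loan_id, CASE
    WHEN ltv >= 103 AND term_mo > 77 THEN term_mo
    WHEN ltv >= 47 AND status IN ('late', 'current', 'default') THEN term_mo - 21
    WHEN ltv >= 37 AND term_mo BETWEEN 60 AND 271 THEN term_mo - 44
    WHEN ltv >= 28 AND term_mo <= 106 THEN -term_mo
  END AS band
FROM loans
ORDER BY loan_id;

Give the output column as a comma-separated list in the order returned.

loan_id=60: (no match → NULL) → NULL
loan_id=61: ltv >= 37 AND term_mo BETWEEN 60 AND 271 → 20
loan_id=62: ltv >= 37 AND term_mo BETWEEN 60 AND 271 → 215
loan_id=63: ltv >= 28 AND term_mo <= 106 → -54
loan_id=64: ltv >= 37 AND term_mo BETWEEN 60 AND 271 → 71
loan_id=65: (no match → NULL) → NULL
loan_id=66: ltv >= 28 AND term_mo <= 106 → -55
loan_id=67: (no match → NULL) → NULL
loan_id=68: ltv >= 47 AND status IN ('late', 'current', 'default') → 199
loan_id=69: (no match → NULL) → NULL

NULL, 20, 215, -54, 71, NULL, -55, NULL, 199, NULL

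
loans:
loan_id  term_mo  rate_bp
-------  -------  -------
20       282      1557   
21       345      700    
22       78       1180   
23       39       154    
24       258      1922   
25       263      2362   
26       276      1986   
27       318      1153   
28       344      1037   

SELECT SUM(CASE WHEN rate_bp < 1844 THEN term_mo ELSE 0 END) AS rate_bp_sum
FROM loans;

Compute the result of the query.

1406

loan_id=20: ✓ → 282
loan_id=21: ✓ → 345
loan_id=22: ✓ → 78
loan_id=23: ✓ → 39
loan_id=24: ✗
loan_id=25: ✗
loan_id=26: ✗
loan_id=27: ✓ → 318
loan_id=28: ✓ → 344
rate_bp_sum = 282 + 345 + 78 + 39 + 318 + 344 = 1406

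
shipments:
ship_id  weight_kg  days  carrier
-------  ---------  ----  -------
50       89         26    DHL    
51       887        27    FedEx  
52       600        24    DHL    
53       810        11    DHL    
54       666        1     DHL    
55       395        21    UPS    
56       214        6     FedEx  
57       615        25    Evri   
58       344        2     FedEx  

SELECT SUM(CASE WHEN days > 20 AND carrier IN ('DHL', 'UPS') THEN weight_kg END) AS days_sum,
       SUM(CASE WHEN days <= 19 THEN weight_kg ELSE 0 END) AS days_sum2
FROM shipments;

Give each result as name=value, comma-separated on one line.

days_sum=1084, days_sum2=2034

[days_sum: days > 20 AND carrier IN ('DHL', 'UPS')]
ship_id=50: ✓ → 89
ship_id=51: ✗
ship_id=52: ✓ → 600
ship_id=53: ✗
ship_id=54: ✗
ship_id=55: ✓ → 395
ship_id=56: ✗
ship_id=57: ✗
ship_id=58: ✗
days_sum = 89 + 600 + 395 = 1084
—
[days_sum2: days <= 19]
ship_id=50: ✗
ship_id=51: ✗
ship_id=52: ✗
ship_id=53: ✓ → 810
ship_id=54: ✓ → 666
ship_id=55: ✗
ship_id=56: ✓ → 214
ship_id=57: ✗
ship_id=58: ✓ → 344
days_sum2 = 810 + 666 + 214 + 344 = 2034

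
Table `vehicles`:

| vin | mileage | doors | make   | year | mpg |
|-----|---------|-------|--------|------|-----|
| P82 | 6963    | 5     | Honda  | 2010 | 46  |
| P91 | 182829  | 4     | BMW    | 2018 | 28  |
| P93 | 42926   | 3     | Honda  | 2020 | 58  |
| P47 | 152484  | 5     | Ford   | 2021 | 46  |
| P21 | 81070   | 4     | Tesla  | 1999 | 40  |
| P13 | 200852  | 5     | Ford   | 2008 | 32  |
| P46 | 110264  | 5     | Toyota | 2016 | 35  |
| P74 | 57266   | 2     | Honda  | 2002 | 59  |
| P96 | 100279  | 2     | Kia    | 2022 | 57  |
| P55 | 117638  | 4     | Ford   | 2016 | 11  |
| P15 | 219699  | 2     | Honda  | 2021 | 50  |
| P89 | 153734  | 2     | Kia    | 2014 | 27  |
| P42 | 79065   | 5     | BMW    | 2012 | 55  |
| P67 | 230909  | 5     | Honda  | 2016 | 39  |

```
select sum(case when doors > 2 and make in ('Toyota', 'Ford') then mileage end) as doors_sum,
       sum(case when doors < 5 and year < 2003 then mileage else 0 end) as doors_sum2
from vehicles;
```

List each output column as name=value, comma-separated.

[doors_sum: doors > 2 and make in ('Toyota', 'Ford')]
vin=P82: ✗
vin=P91: ✗
vin=P93: ✗
vin=P47: ✓ → 152484
vin=P21: ✗
vin=P13: ✓ → 200852
vin=P46: ✓ → 110264
vin=P74: ✗
vin=P96: ✗
vin=P55: ✓ → 117638
vin=P15: ✗
vin=P89: ✗
vin=P42: ✗
vin=P67: ✗
doors_sum = 152484 + 200852 + 110264 + 117638 = 581238
—
[doors_sum2: doors < 5 and year < 2003]
vin=P82: ✗
vin=P91: ✗
vin=P93: ✗
vin=P47: ✗
vin=P21: ✓ → 81070
vin=P13: ✗
vin=P46: ✗
vin=P74: ✓ → 57266
vin=P96: ✗
vin=P55: ✗
vin=P15: ✗
vin=P89: ✗
vin=P42: ✗
vin=P67: ✗
doors_sum2 = 81070 + 57266 = 138336

doors_sum=581238, doors_sum2=138336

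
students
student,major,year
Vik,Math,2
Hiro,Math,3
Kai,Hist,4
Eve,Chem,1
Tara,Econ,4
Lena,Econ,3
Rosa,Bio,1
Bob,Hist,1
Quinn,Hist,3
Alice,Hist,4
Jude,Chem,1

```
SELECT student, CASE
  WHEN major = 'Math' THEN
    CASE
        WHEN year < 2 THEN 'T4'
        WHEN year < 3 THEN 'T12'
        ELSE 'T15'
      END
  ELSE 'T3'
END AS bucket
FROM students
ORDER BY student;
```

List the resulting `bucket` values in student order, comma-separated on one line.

T3, T3, T3, T15, T3, T3, T3, T3, T3, T3, T12

student=Alice: major='Hist' → outer ELSE → T3
student=Bob: major='Hist' → outer ELSE → T3
student=Eve: major='Chem' → outer ELSE → T3
student=Hiro: major='Math' → inner[ELSE] → T15
student=Jude: major='Chem' → outer ELSE → T3
student=Kai: major='Hist' → outer ELSE → T3
student=Lena: major='Econ' → outer ELSE → T3
student=Quinn: major='Hist' → outer ELSE → T3
student=Rosa: major='Bio' → outer ELSE → T3
student=Tara: major='Econ' → outer ELSE → T3
student=Vik: major='Math' → inner[year < 3] → T12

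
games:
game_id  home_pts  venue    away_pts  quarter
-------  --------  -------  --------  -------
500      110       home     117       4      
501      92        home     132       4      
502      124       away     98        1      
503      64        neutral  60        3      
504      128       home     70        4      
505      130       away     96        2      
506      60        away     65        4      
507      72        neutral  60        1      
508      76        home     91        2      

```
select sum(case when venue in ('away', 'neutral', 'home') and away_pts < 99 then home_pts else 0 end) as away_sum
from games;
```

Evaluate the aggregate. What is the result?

654

game_id=500: ✗
game_id=501: ✗
game_id=502: ✓ → 124
game_id=503: ✓ → 64
game_id=504: ✓ → 128
game_id=505: ✓ → 130
game_id=506: ✓ → 60
game_id=507: ✓ → 72
game_id=508: ✓ → 76
away_sum = 124 + 64 + 128 + 130 + 60 + 72 + 76 = 654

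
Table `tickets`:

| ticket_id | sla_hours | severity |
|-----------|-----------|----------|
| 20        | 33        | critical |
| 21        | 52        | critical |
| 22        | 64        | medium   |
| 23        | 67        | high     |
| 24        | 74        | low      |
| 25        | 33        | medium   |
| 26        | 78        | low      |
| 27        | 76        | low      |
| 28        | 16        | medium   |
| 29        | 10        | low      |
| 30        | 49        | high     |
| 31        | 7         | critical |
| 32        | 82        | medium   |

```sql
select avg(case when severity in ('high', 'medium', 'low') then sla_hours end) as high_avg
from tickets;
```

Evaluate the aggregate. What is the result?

ticket_id=20: ✗
ticket_id=21: ✗
ticket_id=22: ✓ → 64
ticket_id=23: ✓ → 67
ticket_id=24: ✓ → 74
ticket_id=25: ✓ → 33
ticket_id=26: ✓ → 78
ticket_id=27: ✓ → 76
ticket_id=28: ✓ → 16
ticket_id=29: ✓ → 10
ticket_id=30: ✓ → 49
ticket_id=31: ✗
ticket_id=32: ✓ → 82
high_avg = (64 + 67 + 74 + 33 + 78 + 76 + 16 + 10 + 49 + 82) / 10 = 54.9

54.9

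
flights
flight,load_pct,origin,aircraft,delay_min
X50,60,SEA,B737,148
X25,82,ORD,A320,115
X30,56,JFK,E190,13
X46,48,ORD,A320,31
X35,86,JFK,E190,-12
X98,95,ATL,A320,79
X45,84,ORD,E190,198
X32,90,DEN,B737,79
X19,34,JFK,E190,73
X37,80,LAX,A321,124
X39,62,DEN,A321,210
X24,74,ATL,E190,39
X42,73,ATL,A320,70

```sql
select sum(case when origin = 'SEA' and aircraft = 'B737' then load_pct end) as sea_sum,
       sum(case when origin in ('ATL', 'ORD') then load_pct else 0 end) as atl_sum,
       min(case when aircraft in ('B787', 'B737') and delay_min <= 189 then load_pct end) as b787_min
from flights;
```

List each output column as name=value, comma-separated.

sea_sum=60, atl_sum=456, b787_min=60

[sea_sum: origin = 'SEA' and aircraft = 'B737']
flight=X50: ✓ → 60
flight=X25: ✗
flight=X30: ✗
flight=X46: ✗
flight=X35: ✗
flight=X98: ✗
flight=X45: ✗
flight=X32: ✗
flight=X19: ✗
flight=X37: ✗
flight=X39: ✗
flight=X24: ✗
flight=X42: ✗
sea_sum = 60
—
[atl_sum: origin in ('ATL', 'ORD')]
flight=X50: ✗
flight=X25: ✓ → 82
flight=X30: ✗
flight=X46: ✓ → 48
flight=X35: ✗
flight=X98: ✓ → 95
flight=X45: ✓ → 84
flight=X32: ✗
flight=X19: ✗
flight=X37: ✗
flight=X39: ✗
flight=X24: ✓ → 74
flight=X42: ✓ → 73
atl_sum = 82 + 48 + 95 + 84 + 74 + 73 = 456
—
[b787_min: aircraft in ('B787', 'B737') and delay_min <= 189]
flight=X50: ✓ → 60
flight=X25: ✗
flight=X30: ✗
flight=X46: ✗
flight=X35: ✗
flight=X98: ✗
flight=X45: ✗
flight=X32: ✓ → 90
flight=X19: ✗
flight=X37: ✗
flight=X39: ✗
flight=X24: ✗
flight=X42: ✗
b787_min = MIN(60, 90) = 60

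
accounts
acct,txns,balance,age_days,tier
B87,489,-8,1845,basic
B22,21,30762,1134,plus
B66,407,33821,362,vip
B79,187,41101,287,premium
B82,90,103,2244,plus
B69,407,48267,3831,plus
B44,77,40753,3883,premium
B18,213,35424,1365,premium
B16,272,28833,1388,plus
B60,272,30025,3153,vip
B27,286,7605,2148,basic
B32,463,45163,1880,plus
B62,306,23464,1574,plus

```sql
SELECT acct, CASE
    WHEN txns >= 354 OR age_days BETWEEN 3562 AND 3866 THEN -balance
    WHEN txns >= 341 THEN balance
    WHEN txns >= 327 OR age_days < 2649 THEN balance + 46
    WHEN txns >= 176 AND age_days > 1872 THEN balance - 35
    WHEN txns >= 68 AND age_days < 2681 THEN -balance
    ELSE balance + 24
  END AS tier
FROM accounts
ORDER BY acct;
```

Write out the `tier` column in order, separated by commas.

acct=B16: txns >= 327 OR age_days < 2649 → 28879
acct=B18: txns >= 327 OR age_days < 2649 → 35470
acct=B22: txns >= 327 OR age_days < 2649 → 30808
acct=B27: txns >= 327 OR age_days < 2649 → 7651
acct=B32: txns >= 354 OR age_days BETWEEN 3562 AND 3866 → -45163
acct=B44: ELSE → 40777
acct=B60: txns >= 176 AND age_days > 1872 → 29990
acct=B62: txns >= 327 OR age_days < 2649 → 23510
acct=B66: txns >= 354 OR age_days BETWEEN 3562 AND 3866 → -33821
acct=B69: txns >= 354 OR age_days BETWEEN 3562 AND 3866 → -48267
acct=B79: txns >= 327 OR age_days < 2649 → 41147
acct=B82: txns >= 327 OR age_days < 2649 → 149
acct=B87: txns >= 354 OR age_days BETWEEN 3562 AND 3866 → 8

28879, 35470, 30808, 7651, -45163, 40777, 29990, 23510, -33821, -48267, 41147, 149, 8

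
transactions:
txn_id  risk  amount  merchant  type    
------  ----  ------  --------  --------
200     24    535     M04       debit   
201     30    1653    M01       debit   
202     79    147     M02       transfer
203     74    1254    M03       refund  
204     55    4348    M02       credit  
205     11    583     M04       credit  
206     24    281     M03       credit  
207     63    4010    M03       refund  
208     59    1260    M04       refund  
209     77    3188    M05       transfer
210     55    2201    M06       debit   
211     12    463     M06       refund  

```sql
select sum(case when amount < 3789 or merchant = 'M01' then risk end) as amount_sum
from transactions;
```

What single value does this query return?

445

txn_id=200: ✓ → 24
txn_id=201: ✓ → 30
txn_id=202: ✓ → 79
txn_id=203: ✓ → 74
txn_id=204: ✗
txn_id=205: ✓ → 11
txn_id=206: ✓ → 24
txn_id=207: ✗
txn_id=208: ✓ → 59
txn_id=209: ✓ → 77
txn_id=210: ✓ → 55
txn_id=211: ✓ → 12
amount_sum = 24 + 30 + 79 + 74 + 11 + 24 + 59 + 77 + 55 + 12 = 445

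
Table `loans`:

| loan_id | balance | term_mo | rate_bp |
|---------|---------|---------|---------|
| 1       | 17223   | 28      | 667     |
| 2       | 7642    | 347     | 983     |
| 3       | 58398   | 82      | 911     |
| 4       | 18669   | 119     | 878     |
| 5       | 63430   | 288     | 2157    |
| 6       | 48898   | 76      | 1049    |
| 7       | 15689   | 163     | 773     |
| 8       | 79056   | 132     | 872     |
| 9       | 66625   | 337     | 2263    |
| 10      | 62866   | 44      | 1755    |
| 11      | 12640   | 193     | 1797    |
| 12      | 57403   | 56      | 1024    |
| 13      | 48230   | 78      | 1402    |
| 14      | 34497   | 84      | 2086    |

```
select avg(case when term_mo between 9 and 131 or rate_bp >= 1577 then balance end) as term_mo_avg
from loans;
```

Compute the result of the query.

loan_id=1: ✓ → 17223
loan_id=2: ✗
loan_id=3: ✓ → 58398
loan_id=4: ✓ → 18669
loan_id=5: ✓ → 63430
loan_id=6: ✓ → 48898
loan_id=7: ✗
loan_id=8: ✗
loan_id=9: ✓ → 66625
loan_id=10: ✓ → 62866
loan_id=11: ✓ → 12640
loan_id=12: ✓ → 57403
loan_id=13: ✓ → 48230
loan_id=14: ✓ → 34497
term_mo_avg = (17223 + 58398 + 18669 + 63430 + 48898 + 66625 + 62866 + 12640 + 57403 + 48230 + 34497) / 11 = 44443.5454545455

44443.5454545455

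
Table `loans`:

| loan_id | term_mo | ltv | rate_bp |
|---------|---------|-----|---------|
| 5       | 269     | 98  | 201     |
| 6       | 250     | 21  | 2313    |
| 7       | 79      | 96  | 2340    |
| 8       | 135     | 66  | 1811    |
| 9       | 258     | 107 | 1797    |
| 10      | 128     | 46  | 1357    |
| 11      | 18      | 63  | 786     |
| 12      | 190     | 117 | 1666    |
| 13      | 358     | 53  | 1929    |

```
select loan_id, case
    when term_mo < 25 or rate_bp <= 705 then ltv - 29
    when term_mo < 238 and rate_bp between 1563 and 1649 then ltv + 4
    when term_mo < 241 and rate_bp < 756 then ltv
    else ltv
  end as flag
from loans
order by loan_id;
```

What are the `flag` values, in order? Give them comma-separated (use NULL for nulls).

loan_id=5: term_mo < 25 or rate_bp <= 705 → 69
loan_id=6: ELSE → 21
loan_id=7: ELSE → 96
loan_id=8: ELSE → 66
loan_id=9: ELSE → 107
loan_id=10: ELSE → 46
loan_id=11: term_mo < 25 or rate_bp <= 705 → 34
loan_id=12: ELSE → 117
loan_id=13: ELSE → 53

69, 21, 96, 66, 107, 46, 34, 117, 53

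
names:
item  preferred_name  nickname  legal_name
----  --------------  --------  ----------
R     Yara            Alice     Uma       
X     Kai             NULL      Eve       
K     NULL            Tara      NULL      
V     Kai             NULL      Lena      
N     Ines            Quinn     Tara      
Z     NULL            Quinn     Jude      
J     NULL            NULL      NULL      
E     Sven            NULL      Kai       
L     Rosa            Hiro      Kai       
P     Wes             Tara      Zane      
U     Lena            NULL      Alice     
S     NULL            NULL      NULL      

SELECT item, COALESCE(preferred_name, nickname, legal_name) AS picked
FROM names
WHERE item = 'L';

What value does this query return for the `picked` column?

item = L: preferred_name=Rosa, nickname=Hiro, legal_name=Kai.
preferred_name=Rosa → Rosa

Rosa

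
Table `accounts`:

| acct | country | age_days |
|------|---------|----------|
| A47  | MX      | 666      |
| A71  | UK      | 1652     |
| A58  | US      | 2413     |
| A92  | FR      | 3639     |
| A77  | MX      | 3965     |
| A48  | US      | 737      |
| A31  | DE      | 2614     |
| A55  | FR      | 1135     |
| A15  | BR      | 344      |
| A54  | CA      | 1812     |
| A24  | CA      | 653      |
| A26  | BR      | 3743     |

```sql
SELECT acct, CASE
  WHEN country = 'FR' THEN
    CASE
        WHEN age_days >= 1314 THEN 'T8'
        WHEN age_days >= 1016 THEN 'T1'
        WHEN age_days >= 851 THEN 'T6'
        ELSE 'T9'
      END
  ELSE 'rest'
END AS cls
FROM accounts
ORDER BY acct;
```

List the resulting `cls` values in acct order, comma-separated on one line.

rest, rest, rest, rest, rest, rest, rest, T1, rest, rest, rest, T8

acct=A15: country='BR' → outer ELSE → rest
acct=A24: country='CA' → outer ELSE → rest
acct=A26: country='BR' → outer ELSE → rest
acct=A31: country='DE' → outer ELSE → rest
acct=A47: country='MX' → outer ELSE → rest
acct=A48: country='US' → outer ELSE → rest
acct=A54: country='CA' → outer ELSE → rest
acct=A55: country='FR' → inner[age_days >= 1016] → T1
acct=A58: country='US' → outer ELSE → rest
acct=A71: country='UK' → outer ELSE → rest
acct=A77: country='MX' → outer ELSE → rest
acct=A92: country='FR' → inner[age_days >= 1314] → T8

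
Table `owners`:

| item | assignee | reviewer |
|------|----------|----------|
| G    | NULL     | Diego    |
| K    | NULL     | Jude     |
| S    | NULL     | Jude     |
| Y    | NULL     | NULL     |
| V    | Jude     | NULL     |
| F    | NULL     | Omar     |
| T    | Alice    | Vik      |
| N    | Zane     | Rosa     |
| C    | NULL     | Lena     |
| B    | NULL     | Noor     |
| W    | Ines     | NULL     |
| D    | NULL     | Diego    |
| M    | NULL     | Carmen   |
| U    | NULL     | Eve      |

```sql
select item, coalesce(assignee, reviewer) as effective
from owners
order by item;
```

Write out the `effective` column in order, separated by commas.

item=B: assignee=NULL, reviewer=Noor → Noor
item=C: assignee=NULL, reviewer=Lena → Lena
item=D: assignee=NULL, reviewer=Diego → Diego
item=F: assignee=NULL, reviewer=Omar → Omar
item=G: assignee=NULL, reviewer=Diego → Diego
item=K: assignee=NULL, reviewer=Jude → Jude
item=M: assignee=NULL, reviewer=Carmen → Carmen
item=N: assignee=Zane → Zane
item=S: assignee=NULL, reviewer=Jude → Jude
item=T: assignee=Alice → Alice
item=U: assignee=NULL, reviewer=Eve → Eve
item=V: assignee=Jude → Jude
item=W: assignee=Ines → Ines
item=Y: assignee=NULL, reviewer=NULL (all NULL) → NULL

Noor, Lena, Diego, Omar, Diego, Jude, Carmen, Zane, Jude, Alice, Eve, Jude, Ines, NULL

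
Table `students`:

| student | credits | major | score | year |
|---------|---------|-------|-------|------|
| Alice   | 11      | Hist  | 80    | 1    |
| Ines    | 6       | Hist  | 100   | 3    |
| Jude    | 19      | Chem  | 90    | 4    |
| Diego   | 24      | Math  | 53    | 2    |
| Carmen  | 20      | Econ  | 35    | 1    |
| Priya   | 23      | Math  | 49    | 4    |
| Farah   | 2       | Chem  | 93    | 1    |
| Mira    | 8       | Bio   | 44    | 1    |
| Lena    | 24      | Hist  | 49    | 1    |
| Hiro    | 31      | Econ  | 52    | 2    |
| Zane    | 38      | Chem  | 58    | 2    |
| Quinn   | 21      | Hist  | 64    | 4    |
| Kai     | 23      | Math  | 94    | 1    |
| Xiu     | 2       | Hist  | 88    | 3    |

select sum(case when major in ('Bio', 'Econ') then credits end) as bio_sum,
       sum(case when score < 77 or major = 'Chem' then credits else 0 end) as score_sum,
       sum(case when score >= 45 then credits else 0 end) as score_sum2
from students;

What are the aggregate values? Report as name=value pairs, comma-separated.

bio_sum=59, score_sum=210, score_sum2=224

[bio_sum: major in ('Bio', 'Econ')]
student=Alice: ✗
student=Ines: ✗
student=Jude: ✗
student=Diego: ✗
student=Carmen: ✓ → 20
student=Priya: ✗
student=Farah: ✗
student=Mira: ✓ → 8
student=Lena: ✗
student=Hiro: ✓ → 31
student=Zane: ✗
student=Quinn: ✗
student=Kai: ✗
student=Xiu: ✗
bio_sum = 20 + 8 + 31 = 59
—
[score_sum: score < 77 or major = 'Chem']
student=Alice: ✗
student=Ines: ✗
student=Jude: ✓ → 19
student=Diego: ✓ → 24
student=Carmen: ✓ → 20
student=Priya: ✓ → 23
student=Farah: ✓ → 2
student=Mira: ✓ → 8
student=Lena: ✓ → 24
student=Hiro: ✓ → 31
student=Zane: ✓ → 38
student=Quinn: ✓ → 21
student=Kai: ✗
student=Xiu: ✗
score_sum = 19 + 24 + 20 + 23 + 2 + 8 + 24 + 31 + 38 + 21 = 210
—
[score_sum2: score >= 45]
student=Alice: ✓ → 11
student=Ines: ✓ → 6
student=Jude: ✓ → 19
student=Diego: ✓ → 24
student=Carmen: ✗
student=Priya: ✓ → 23
student=Farah: ✓ → 2
student=Mira: ✗
student=Lena: ✓ → 24
student=Hiro: ✓ → 31
student=Zane: ✓ → 38
student=Quinn: ✓ → 21
student=Kai: ✓ → 23
student=Xiu: ✓ → 2
score_sum2 = 11 + 6 + 19 + 24 + 23 + 2 + 24 + 31 + 38 + 21 + 23 + 2 = 224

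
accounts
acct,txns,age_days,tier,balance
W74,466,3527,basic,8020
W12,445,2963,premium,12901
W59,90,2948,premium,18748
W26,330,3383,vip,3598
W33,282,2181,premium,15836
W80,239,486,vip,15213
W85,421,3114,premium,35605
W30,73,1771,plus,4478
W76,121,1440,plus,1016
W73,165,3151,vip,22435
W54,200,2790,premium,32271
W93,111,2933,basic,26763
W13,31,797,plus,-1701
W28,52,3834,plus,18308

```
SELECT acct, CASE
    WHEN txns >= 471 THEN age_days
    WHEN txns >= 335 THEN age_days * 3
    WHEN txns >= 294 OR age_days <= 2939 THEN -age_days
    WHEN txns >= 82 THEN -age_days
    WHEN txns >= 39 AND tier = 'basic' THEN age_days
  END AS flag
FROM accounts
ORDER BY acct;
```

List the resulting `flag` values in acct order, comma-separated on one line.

8889, -797, -3383, NULL, -1771, -2181, -2790, -2948, -3151, 10581, -1440, -486, 9342, -2933

acct=W12: txns >= 335 → 8889
acct=W13: txns >= 294 OR age_days <= 2939 → -797
acct=W26: txns >= 294 OR age_days <= 2939 → -3383
acct=W28: (no match → NULL) → NULL
acct=W30: txns >= 294 OR age_days <= 2939 → -1771
acct=W33: txns >= 294 OR age_days <= 2939 → -2181
acct=W54: txns >= 294 OR age_days <= 2939 → -2790
acct=W59: txns >= 82 → -2948
acct=W73: txns >= 82 → -3151
acct=W74: txns >= 335 → 10581
acct=W76: txns >= 294 OR age_days <= 2939 → -1440
acct=W80: txns >= 294 OR age_days <= 2939 → -486
acct=W85: txns >= 335 → 9342
acct=W93: txns >= 294 OR age_days <= 2939 → -2933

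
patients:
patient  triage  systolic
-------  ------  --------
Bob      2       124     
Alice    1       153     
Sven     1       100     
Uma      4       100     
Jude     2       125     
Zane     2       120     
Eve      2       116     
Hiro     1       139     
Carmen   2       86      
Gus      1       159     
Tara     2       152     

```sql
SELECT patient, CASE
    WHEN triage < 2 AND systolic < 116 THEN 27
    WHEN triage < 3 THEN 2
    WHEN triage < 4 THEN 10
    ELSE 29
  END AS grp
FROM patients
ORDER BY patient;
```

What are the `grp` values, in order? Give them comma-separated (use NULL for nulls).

2, 2, 2, 2, 2, 2, 2, 27, 2, 29, 2

patient=Alice: triage < 3 → 2
patient=Bob: triage < 3 → 2
patient=Carmen: triage < 3 → 2
patient=Eve: triage < 3 → 2
patient=Gus: triage < 3 → 2
patient=Hiro: triage < 3 → 2
patient=Jude: triage < 3 → 2
patient=Sven: triage < 2 AND systolic < 116 → 27
patient=Tara: triage < 3 → 2
patient=Uma: ELSE → 29
patient=Zane: triage < 3 → 2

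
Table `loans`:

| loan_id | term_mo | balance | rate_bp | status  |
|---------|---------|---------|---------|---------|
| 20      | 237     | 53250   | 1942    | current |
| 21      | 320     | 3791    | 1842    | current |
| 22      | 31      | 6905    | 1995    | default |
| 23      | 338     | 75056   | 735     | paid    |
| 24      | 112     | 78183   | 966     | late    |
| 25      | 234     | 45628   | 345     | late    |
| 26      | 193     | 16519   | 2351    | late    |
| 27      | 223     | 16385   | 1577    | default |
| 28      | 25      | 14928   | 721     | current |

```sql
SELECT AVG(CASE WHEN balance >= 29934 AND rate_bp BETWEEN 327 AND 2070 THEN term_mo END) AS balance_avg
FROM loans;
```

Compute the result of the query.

loan_id=20: ✓ → 237
loan_id=21: ✗
loan_id=22: ✗
loan_id=23: ✓ → 338
loan_id=24: ✓ → 112
loan_id=25: ✓ → 234
loan_id=26: ✗
loan_id=27: ✗
loan_id=28: ✗
balance_avg = (237 + 338 + 112 + 234) / 4 = 230.25

230.25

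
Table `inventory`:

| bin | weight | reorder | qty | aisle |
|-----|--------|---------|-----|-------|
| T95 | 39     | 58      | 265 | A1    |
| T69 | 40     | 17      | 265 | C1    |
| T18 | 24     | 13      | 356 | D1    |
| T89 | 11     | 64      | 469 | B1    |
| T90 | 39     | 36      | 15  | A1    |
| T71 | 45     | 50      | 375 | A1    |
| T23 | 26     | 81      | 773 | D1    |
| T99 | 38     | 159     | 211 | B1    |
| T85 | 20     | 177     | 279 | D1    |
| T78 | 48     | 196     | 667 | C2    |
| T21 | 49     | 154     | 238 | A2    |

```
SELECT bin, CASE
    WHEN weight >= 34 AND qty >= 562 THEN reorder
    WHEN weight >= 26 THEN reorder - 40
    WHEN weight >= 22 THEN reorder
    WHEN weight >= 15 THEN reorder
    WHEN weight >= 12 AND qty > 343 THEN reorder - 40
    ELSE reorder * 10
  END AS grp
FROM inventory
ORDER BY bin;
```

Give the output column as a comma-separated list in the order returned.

13, 114, 41, -23, 10, 196, 177, 640, -4, 18, 119

bin=T18: weight >= 22 → 13
bin=T21: weight >= 26 → 114
bin=T23: weight >= 26 → 41
bin=T69: weight >= 26 → -23
bin=T71: weight >= 26 → 10
bin=T78: weight >= 34 AND qty >= 562 → 196
bin=T85: weight >= 15 → 177
bin=T89: ELSE → 640
bin=T90: weight >= 26 → -4
bin=T95: weight >= 26 → 18
bin=T99: weight >= 26 → 119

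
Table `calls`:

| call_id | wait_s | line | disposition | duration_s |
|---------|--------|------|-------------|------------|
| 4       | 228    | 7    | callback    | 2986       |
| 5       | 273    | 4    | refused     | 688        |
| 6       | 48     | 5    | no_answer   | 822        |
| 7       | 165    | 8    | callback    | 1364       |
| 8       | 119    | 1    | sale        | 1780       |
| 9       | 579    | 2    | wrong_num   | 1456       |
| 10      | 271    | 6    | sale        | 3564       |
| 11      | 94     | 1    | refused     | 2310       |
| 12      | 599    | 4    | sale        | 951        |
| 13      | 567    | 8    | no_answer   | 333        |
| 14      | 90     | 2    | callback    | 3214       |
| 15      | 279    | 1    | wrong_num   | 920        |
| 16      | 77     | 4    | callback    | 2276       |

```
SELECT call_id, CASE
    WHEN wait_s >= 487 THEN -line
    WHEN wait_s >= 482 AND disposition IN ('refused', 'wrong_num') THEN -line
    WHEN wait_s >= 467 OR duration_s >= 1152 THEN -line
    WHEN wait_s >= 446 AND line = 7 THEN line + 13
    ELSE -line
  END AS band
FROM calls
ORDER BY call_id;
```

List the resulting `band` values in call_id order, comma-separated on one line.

call_id=4: wait_s >= 467 OR duration_s >= 1152 → -7
call_id=5: ELSE → -4
call_id=6: ELSE → -5
call_id=7: wait_s >= 467 OR duration_s >= 1152 → -8
call_id=8: wait_s >= 467 OR duration_s >= 1152 → -1
call_id=9: wait_s >= 487 → -2
call_id=10: wait_s >= 467 OR duration_s >= 1152 → -6
call_id=11: wait_s >= 467 OR duration_s >= 1152 → -1
call_id=12: wait_s >= 487 → -4
call_id=13: wait_s >= 487 → -8
call_id=14: wait_s >= 467 OR duration_s >= 1152 → -2
call_id=15: ELSE → -1
call_id=16: wait_s >= 467 OR duration_s >= 1152 → -4

-7, -4, -5, -8, -1, -2, -6, -1, -4, -8, -2, -1, -4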